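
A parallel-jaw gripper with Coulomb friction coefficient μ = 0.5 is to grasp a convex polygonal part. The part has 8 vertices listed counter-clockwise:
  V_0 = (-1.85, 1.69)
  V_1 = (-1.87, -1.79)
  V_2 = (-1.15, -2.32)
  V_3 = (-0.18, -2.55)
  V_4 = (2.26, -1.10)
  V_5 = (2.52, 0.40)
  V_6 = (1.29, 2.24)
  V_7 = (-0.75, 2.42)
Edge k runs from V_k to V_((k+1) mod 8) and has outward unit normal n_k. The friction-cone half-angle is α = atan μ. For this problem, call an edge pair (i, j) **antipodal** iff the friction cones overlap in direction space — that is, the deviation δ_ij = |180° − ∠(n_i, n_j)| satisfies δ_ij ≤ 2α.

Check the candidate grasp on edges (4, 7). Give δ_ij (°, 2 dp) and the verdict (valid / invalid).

δ = 46.60°, valid

α = atan 0.5 = 26.57°;  2α = 53.13°
edge 4: e_4 = (+0.26, +1.50);  n_4 = (+0.9853, -0.1708)
edge 7: e_7 = (-1.10, -0.73);  n_7 = (-0.5530, +0.8332)
∠(n_4, n_7) = 133.40°
δ = |180° − 133.40°| = 46.60°
46.60° ≤ 2α = 53.13°  →  valid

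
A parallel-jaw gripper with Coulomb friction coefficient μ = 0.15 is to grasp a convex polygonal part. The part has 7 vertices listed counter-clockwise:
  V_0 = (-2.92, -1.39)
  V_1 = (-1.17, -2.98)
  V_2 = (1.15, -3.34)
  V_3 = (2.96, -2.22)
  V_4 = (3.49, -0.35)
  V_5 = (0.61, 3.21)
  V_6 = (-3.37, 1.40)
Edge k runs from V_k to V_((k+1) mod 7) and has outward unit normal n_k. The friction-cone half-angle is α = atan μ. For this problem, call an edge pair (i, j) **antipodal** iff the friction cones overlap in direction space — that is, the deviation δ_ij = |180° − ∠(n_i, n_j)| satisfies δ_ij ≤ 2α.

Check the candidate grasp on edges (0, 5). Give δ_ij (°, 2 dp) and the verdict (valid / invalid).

α = atan 0.15 = 8.53°;  2α = 17.06°
edge 0: e_0 = (+1.75, -1.59);  n_0 = (-0.6725, -0.7401)
edge 5: e_5 = (-3.98, -1.81);  n_5 = (-0.4140, +0.9103)
∠(n_0, n_5) = 113.29°
δ = |180° − 113.29°| = 66.71°
66.71° > 2α = 17.06°  →  invalid

δ = 66.71°, invalid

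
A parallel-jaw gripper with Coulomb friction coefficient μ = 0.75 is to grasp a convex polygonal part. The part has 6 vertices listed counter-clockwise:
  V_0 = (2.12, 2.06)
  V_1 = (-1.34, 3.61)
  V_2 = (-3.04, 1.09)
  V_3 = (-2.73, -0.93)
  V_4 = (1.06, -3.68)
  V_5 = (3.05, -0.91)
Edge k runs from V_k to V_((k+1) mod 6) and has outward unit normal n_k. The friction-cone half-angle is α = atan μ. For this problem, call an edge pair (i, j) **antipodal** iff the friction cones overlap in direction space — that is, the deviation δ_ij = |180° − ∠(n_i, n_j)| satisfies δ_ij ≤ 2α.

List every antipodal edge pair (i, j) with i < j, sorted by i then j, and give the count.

count = 7; pairs: (0,2), (0,3), (1,4), (1,5), (2,4), (2,5), (3,5)

α = atan 0.75 = 36.87°;  2α = 73.74°
n_0 = (+0.4088, +0.9126)
n_1 = (-0.8290, +0.5592)
n_2 = (-0.9884, -0.1517)
n_3 = (-0.5873, -0.8094)
n_4 = (+0.8121, -0.5835)
n_5 = (+0.9543, +0.2988)
  (0,1): δ = 99.87°  ·
  (0,2): δ = 57.14°  ✓
  (0,3): δ = 11.83°  ✓
  (0,4): δ = 78.44°  ·
  (0,5): δ = 131.52°  ·
  (1,2): δ = 137.27°  ·
  (1,3): δ = 91.96°  ·
  (1,4): δ = 1.69°  ✓
  (1,5): δ = 51.39°  ✓
  (2,3): δ = 134.69°  ·
  (2,4): δ = 44.42°  ✓
  (2,5): δ = 8.66°  ✓
  (3,4): δ = 89.73°  ·
  (3,5): δ = 36.65°  ✓
  (4,5): δ = 126.92°  ·
antipodal pairs: 7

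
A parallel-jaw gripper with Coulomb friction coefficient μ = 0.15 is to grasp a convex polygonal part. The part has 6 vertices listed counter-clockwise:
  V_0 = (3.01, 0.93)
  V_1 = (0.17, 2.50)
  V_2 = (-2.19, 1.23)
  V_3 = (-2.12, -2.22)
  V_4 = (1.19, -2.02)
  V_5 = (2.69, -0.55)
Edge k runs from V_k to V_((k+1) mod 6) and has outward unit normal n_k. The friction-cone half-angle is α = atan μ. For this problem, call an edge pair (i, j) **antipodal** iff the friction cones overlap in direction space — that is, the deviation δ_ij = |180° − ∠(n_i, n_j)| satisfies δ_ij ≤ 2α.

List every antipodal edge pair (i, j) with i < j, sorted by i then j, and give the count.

count = 2; pairs: (1,4), (2,5)

α = atan 0.15 = 8.53°;  2α = 17.06°
n_0 = (+0.4838, +0.8752)
n_1 = (-0.4739, +0.8806)
n_2 = (-0.9998, -0.0203)
n_3 = (+0.0603, -0.9982)
n_4 = (+0.6999, -0.7142)
n_5 = (+0.9774, -0.2113)
  (0,1): δ = 122.78°  ·
  (0,2): δ = 59.90°  ·
  (0,3): δ = 32.39°  ·
  (0,4): δ = 73.36°  ·
  (0,5): δ = 106.73°  ·
  (1,2): δ = 117.12°  ·
  (1,3): δ = 24.83°  ·
  (1,4): δ = 16.13°  ✓
  (1,5): δ = 49.51°  ·
  (2,3): δ = 87.70°  ·
  (2,4): δ = 46.74°  ·
  (2,5): δ = 13.36°  ✓
  (3,4): δ = 139.04°  ·
  (3,5): δ = 105.66°  ·
  (4,5): δ = 146.62°  ·
antipodal pairs: 2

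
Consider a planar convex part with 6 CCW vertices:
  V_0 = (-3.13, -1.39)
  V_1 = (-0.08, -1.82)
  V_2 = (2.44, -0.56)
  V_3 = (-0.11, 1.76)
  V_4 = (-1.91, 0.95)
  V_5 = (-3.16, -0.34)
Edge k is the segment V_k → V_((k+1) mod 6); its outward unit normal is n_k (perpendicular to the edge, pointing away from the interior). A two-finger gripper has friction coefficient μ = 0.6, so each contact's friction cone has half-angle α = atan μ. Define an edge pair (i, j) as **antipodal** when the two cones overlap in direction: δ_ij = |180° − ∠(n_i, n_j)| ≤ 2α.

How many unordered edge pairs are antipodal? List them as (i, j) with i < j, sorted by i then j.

α = atan 0.6 = 30.96°;  2α = 61.93°
n_0 = (-0.1396, -0.9902)
n_1 = (+0.4472, -0.8944)
n_2 = (+0.6730, +0.7397)
n_3 = (-0.4104, +0.9119)
n_4 = (-0.7182, +0.6959)
n_5 = (-0.9996, -0.0286)
  (0,1): δ = 145.41°  ·
  (0,2): δ = 34.27°  ✓
  (0,3): δ = 32.25°  ✓
  (0,4): δ = 53.93°  ✓
  (0,5): δ = 99.66°  ·
  (1,2): δ = 68.86°  ·
  (1,3): δ = 2.34°  ✓
  (1,4): δ = 19.34°  ✓
  (1,5): δ = 65.07°  ·
  (2,3): δ = 113.48°  ·
  (2,4): δ = 91.80°  ·
  (2,5): δ = 46.07°  ✓
  (3,4): δ = 158.33°  ·
  (3,5): δ = 112.59°  ·
  (4,5): δ = 134.27°  ·
antipodal pairs: 6

count = 6; pairs: (0,2), (0,3), (0,4), (1,3), (1,4), (2,5)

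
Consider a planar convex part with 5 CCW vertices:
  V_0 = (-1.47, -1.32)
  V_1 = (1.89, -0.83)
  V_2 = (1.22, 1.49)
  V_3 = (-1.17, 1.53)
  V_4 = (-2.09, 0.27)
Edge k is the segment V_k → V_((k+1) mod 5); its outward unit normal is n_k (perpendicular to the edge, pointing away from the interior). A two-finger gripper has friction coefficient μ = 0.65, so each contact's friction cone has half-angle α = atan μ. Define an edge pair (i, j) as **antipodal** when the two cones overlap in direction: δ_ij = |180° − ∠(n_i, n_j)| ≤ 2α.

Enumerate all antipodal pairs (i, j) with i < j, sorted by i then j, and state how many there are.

α = atan 0.65 = 33.02°;  2α = 66.05°
n_0 = (+0.1443, -0.9895)
n_1 = (+0.9607, +0.2775)
n_2 = (+0.0167, +0.9999)
n_3 = (-0.8076, +0.5897)
n_4 = (-0.9317, -0.3633)
  (0,1): δ = 82.19°  ·
  (0,2): δ = 9.26°  ✓
  (0,3): δ = 45.57°  ✓
  (0,4): δ = 103.01°  ·
  (1,2): δ = 107.07°  ·
  (1,3): δ = 52.24°  ✓
  (1,4): δ = 5.19°  ✓
  (2,3): δ = 125.18°  ·
  (2,4): δ = 67.74°  ·
  (3,4): δ = 122.56°  ·
antipodal pairs: 4

count = 4; pairs: (0,2), (0,3), (1,3), (1,4)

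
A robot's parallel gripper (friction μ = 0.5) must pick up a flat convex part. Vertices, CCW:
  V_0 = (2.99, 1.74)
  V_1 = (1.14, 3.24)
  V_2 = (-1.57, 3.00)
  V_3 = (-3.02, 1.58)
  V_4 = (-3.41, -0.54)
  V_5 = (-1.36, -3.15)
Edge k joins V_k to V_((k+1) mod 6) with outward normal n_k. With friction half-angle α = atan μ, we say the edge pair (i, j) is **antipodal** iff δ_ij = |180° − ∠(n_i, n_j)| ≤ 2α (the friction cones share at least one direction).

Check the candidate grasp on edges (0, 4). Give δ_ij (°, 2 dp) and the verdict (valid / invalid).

δ = 12.82°, valid

α = atan 0.5 = 26.57°;  2α = 53.13°
edge 0: e_0 = (-1.85, +1.50);  n_0 = (+0.6298, +0.7768)
edge 4: e_4 = (+2.05, -2.61);  n_4 = (-0.7864, -0.6177)
∠(n_0, n_4) = 167.18°
δ = |180° − 167.18°| = 12.82°
12.82° ≤ 2α = 53.13°  →  valid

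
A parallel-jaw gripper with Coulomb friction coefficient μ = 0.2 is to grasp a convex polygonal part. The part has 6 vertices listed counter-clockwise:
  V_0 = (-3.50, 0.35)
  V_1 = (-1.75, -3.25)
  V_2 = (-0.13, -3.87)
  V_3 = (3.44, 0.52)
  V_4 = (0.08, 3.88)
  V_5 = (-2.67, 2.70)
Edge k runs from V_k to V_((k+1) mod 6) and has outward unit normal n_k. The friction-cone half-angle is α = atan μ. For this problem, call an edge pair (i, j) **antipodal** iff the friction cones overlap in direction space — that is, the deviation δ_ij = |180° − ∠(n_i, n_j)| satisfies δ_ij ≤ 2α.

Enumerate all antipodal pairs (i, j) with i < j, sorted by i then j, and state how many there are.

α = atan 0.2 = 11.31°;  2α = 22.62°
n_0 = (-0.8994, -0.4372)
n_1 = (-0.3574, -0.9339)
n_2 = (+0.7758, -0.6309)
n_3 = (+0.7071, +0.7071)
n_4 = (-0.3943, +0.9190)
n_5 = (-0.9429, +0.3330)
  (0,1): δ = 136.87°  ·
  (0,2): δ = 65.04°  ·
  (0,3): δ = 19.08°  ✓
  (0,4): δ = 87.30°  ·
  (0,5): δ = 134.62°  ·
  (1,2): δ = 108.18°  ·
  (1,3): δ = 24.06°  ·
  (1,4): δ = 44.17°  ·
  (1,5): δ = 91.49°  ·
  (2,3): δ = 95.88°  ·
  (2,4): δ = 27.66°  ·
  (2,5): δ = 19.67°  ✓
  (3,4): δ = 111.78°  ·
  (3,5): δ = 64.45°  ·
  (4,5): δ = 132.68°  ·
antipodal pairs: 2

count = 2; pairs: (0,3), (2,5)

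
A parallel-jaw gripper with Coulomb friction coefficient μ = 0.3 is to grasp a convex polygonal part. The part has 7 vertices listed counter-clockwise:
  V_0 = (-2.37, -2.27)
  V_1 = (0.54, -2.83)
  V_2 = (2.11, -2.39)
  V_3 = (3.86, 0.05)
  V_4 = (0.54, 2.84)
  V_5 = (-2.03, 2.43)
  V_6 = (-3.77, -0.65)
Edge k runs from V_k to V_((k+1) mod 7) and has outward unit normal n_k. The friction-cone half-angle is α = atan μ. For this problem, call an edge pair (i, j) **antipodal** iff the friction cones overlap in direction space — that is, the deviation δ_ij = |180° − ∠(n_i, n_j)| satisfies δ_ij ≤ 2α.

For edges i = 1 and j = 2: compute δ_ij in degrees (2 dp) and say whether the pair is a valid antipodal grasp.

δ = 141.30°, invalid

α = atan 0.3 = 16.70°;  2α = 33.40°
edge 1: e_1 = (+1.57, +0.44);  n_1 = (+0.2699, -0.9629)
edge 2: e_2 = (+1.75, +2.44);  n_2 = (+0.8126, -0.5828)
∠(n_1, n_2) = 38.70°
δ = |180° − 38.70°| = 141.30°
141.30° > 2α = 33.40°  →  invalid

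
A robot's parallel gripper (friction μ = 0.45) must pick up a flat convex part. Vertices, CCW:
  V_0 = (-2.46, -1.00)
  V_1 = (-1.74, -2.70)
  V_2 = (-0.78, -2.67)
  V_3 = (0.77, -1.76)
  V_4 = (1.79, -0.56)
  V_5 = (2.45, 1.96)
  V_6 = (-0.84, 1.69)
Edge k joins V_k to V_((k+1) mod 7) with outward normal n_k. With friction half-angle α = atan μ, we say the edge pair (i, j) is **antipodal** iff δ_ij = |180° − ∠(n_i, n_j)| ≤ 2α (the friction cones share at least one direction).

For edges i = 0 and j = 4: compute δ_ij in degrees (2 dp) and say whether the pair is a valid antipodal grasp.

δ = 37.63°, valid

α = atan 0.45 = 24.23°;  2α = 48.46°
edge 0: e_0 = (+0.72, -1.70);  n_0 = (-0.9208, -0.3900)
edge 4: e_4 = (+0.66, +2.52);  n_4 = (+0.9674, -0.2534)
∠(n_0, n_4) = 142.37°
δ = |180° − 142.37°| = 37.63°
37.63° ≤ 2α = 48.46°  →  valid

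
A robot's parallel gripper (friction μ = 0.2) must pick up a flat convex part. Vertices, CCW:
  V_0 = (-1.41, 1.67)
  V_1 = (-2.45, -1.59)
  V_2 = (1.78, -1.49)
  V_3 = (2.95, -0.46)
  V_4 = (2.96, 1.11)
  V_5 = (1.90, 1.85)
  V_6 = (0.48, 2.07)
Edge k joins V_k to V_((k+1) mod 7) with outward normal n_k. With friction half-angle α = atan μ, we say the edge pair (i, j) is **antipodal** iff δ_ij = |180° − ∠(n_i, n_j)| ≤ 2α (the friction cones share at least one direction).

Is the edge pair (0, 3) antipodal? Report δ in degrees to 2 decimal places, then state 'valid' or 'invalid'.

α = atan 0.2 = 11.31°;  2α = 22.62°
edge 0: e_0 = (-1.04, -3.26);  n_0 = (-0.9527, +0.3039)
edge 3: e_3 = (+0.01, +1.57);  n_3 = (+1.0000, -0.0064)
∠(n_0, n_3) = 162.67°
δ = |180° − 162.67°| = 17.33°
17.33° ≤ 2α = 22.62°  →  valid

δ = 17.33°, valid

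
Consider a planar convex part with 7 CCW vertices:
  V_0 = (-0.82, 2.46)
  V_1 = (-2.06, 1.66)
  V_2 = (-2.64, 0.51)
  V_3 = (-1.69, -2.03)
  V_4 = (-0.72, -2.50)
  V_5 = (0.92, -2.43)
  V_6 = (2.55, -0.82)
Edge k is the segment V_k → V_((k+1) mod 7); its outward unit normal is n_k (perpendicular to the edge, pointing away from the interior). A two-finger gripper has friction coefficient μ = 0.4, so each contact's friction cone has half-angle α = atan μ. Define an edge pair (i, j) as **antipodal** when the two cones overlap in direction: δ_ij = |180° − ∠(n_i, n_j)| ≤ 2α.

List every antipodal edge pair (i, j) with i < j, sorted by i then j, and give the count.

α = atan 0.4 = 21.80°;  2α = 43.60°
n_0 = (-0.5421, +0.8403)
n_1 = (-0.8929, +0.4503)
n_2 = (-0.9366, -0.3503)
n_3 = (-0.4360, -0.8999)
n_4 = (+0.0426, -0.9991)
n_5 = (+0.7027, -0.7115)
n_6 = (+0.6975, +0.7166)
  (0,1): δ = 149.59°  ·
  (0,2): δ = 102.32°  ·
  (0,3): δ = 58.68°  ·
  (0,4): δ = 30.38°  ✓
  (0,5): δ = 11.82°  ✓
  (0,6): δ = 102.95°  ·
  (1,2): δ = 132.73°  ·
  (1,3): δ = 89.09°  ·
  (1,4): δ = 60.79°  ·
  (1,5): δ = 18.59°  ✓
  (1,6): δ = 72.54°  ·
  (2,3): δ = 136.36°  ·
  (2,4): δ = 108.06°  ·
  (2,5): δ = 65.86°  ·
  (2,6): δ = 25.27°  ✓
  (3,4): δ = 151.70°  ·
  (3,5): δ = 109.50°  ·
  (3,6): δ = 18.37°  ✓
  (4,5): δ = 137.80°  ·
  (4,6): δ = 46.67°  ·
  (5,6): δ = 88.87°  ·
antipodal pairs: 5

count = 5; pairs: (0,4), (0,5), (1,5), (2,6), (3,6)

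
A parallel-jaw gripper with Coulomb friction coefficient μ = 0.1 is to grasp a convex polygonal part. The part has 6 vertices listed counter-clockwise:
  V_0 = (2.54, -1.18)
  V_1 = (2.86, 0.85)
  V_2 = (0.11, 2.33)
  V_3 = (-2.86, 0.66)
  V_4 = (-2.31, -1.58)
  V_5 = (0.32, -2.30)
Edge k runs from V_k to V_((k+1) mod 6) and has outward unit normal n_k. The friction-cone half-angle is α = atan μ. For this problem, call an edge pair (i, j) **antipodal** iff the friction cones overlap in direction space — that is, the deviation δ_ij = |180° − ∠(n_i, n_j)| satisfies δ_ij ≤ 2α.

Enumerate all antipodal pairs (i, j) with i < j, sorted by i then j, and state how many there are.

count = 1; pairs: (2,5)

α = atan 0.1 = 5.71°;  2α = 11.42°
n_0 = (+0.9878, -0.1557)
n_1 = (+0.4739, +0.8806)
n_2 = (-0.4901, +0.8717)
n_3 = (-0.9712, -0.2385)
n_4 = (-0.2640, -0.9645)
n_5 = (+0.4504, -0.8928)
  (0,1): δ = 109.33°  ·
  (0,2): δ = 51.69°  ·
  (0,3): δ = 22.75°  ·
  (0,4): δ = 83.65°  ·
  (0,5): δ = 125.73°  ·
  (1,2): δ = 122.36°  ·
  (1,3): δ = 47.92°  ·
  (1,4): δ = 12.98°  ·
  (1,5): δ = 55.06°  ·
  (2,3): δ = 105.55°  ·
  (2,4): δ = 44.66°  ·
  (2,5): δ = 2.58°  ✓
  (3,4): δ = 119.11°  ·
  (3,5): δ = 77.02°  ·
  (4,5): δ = 137.92°  ·
antipodal pairs: 1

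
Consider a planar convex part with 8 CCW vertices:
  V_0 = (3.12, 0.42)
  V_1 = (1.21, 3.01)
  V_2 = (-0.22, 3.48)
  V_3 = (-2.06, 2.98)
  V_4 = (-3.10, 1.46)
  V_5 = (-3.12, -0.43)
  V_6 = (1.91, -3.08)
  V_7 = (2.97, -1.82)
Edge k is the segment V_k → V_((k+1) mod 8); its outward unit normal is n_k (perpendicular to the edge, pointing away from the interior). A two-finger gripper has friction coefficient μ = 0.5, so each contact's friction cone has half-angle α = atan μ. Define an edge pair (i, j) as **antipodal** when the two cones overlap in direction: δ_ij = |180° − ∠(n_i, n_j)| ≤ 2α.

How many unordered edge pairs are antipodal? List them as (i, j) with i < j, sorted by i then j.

count = 9; pairs: (0,4), (0,5), (1,5), (2,5), (2,6), (3,6), (3,7), (4,6), (4,7)

α = atan 0.5 = 26.57°;  2α = 53.13°
n_0 = (+0.8048, +0.5935)
n_1 = (+0.3122, +0.9500)
n_2 = (-0.2622, +0.9650)
n_3 = (-0.8253, +0.5647)
n_4 = (-0.9999, +0.0106)
n_5 = (-0.4661, -0.8847)
n_6 = (+0.7652, -0.6438)
n_7 = (+0.9978, -0.0668)
  (0,1): δ = 144.60°  ·
  (0,2): δ = 111.20°  ·
  (0,3): δ = 70.79°  ·
  (0,4): δ = 37.01°  ✓
  (0,5): δ = 25.81°  ✓
  (0,6): δ = 103.52°  ·
  (0,7): δ = 139.76°  ·
  (1,2): δ = 146.60°  ·
  (1,3): δ = 106.19°  ·
  (1,4): δ = 72.41°  ·
  (1,5): δ = 9.59°  ✓
  (1,6): δ = 68.12°  ·
  (1,7): δ = 104.36°  ·
  (2,3): δ = 139.58°  ·
  (2,4): δ = 105.81°  ·
  (2,5): δ = 42.98°  ✓
  (2,6): δ = 34.72°  ✓
  (2,7): δ = 70.97°  ·
  (3,4): δ = 146.23°  ·
  (3,5): δ = 83.40°  ·
  (3,6): δ = 5.69°  ✓
  (3,7): δ = 30.55°  ✓
  (4,5): δ = 117.18°  ·
  (4,6): δ = 39.47°  ✓
  (4,7): δ = 3.22°  ✓
  (5,6): δ = 102.29°  ·
  (5,7): δ = 66.05°  ·
  (6,7): δ = 143.76°  ·
antipodal pairs: 9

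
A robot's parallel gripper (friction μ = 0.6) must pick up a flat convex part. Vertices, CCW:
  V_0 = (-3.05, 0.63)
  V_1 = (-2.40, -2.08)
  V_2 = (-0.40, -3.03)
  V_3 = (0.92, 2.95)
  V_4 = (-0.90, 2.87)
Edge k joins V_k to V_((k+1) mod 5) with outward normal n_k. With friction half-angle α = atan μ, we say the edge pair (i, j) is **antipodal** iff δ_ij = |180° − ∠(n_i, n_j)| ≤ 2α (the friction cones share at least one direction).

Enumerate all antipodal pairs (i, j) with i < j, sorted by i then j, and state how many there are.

count = 3; pairs: (0,2), (1,3), (2,4)

α = atan 0.6 = 30.96°;  2α = 61.93°
n_0 = (-0.9724, -0.2332)
n_1 = (-0.4291, -0.9033)
n_2 = (+0.9765, -0.2155)
n_3 = (-0.0439, +0.9990)
n_4 = (-0.7215, +0.6925)
  (0,1): δ = 128.90°  ·
  (0,2): δ = 25.94°  ✓
  (0,3): δ = 79.03°  ·
  (0,4): δ = 122.69°  ·
  (1,2): δ = 77.04°  ·
  (1,3): δ = 27.92°  ✓
  (1,4): δ = 71.58°  ·
  (2,3): δ = 75.04°  ·
  (2,4): δ = 31.38°  ✓
  (3,4): δ = 136.34°  ·
antipodal pairs: 3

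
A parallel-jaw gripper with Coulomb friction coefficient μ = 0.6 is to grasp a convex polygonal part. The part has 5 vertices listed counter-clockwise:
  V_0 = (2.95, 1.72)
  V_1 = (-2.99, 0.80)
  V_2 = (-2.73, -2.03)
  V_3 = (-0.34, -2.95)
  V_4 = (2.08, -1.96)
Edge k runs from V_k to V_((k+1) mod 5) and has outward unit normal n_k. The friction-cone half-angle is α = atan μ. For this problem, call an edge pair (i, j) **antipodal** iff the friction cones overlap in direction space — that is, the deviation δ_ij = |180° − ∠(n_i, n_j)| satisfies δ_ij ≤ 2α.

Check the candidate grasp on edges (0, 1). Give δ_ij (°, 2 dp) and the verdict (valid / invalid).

α = atan 0.6 = 30.96°;  2α = 61.93°
edge 0: e_0 = (-5.94, -0.92);  n_0 = (-0.1531, +0.9882)
edge 1: e_1 = (+0.26, -2.83);  n_1 = (-0.9958, -0.0915)
∠(n_0, n_1) = 86.45°
δ = |180° − 86.45°| = 93.55°
93.55° > 2α = 61.93°  →  invalid

δ = 93.55°, invalid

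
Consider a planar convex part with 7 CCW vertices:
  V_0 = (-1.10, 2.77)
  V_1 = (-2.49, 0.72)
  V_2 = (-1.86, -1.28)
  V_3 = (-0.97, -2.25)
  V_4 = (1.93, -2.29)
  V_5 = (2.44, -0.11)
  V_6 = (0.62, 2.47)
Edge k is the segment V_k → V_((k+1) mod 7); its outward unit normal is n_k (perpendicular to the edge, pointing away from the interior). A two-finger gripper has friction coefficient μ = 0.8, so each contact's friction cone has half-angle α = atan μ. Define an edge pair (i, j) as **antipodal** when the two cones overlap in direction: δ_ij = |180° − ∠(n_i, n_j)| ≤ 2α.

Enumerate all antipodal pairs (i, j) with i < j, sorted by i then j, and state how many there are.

count = 11; pairs: (0,3), (0,4), (0,5), (1,4), (1,5), (1,6), (2,4), (2,5), (2,6), (3,5), (3,6)

α = atan 0.8 = 38.66°;  2α = 77.32°
n_0 = (-0.8277, +0.5612)
n_1 = (-0.9538, -0.3004)
n_2 = (-0.7368, -0.6761)
n_3 = (-0.0138, -0.9999)
n_4 = (+0.9737, -0.2278)
n_5 = (+0.8171, +0.5764)
n_6 = (+0.1718, +0.9851)
  (0,1): δ = 128.38°  ·
  (0,2): δ = 103.32°  ·
  (0,3): δ = 56.65°  ✓
  (0,4): δ = 20.97°  ✓
  (0,5): δ = 69.34°  ✓
  (0,6): δ = 114.25°  ·
  (1,2): δ = 154.95°  ·
  (1,3): δ = 108.27°  ·
  (1,4): δ = 30.65°  ✓
  (1,5): δ = 17.72°  ✓
  (1,6): δ = 62.62°  ✓
  (2,3): δ = 133.33°  ·
  (2,4): δ = 55.70°  ✓
  (2,5): δ = 7.34°  ✓
  (2,6): δ = 37.57°  ✓
  (3,4): δ = 102.38°  ·
  (3,5): δ = 54.01°  ✓
  (3,6): δ = 9.10°  ✓
  (4,5): δ = 131.63°  ·
  (4,6): δ = 86.73°  ·
  (5,6): δ = 135.09°  ·
antipodal pairs: 11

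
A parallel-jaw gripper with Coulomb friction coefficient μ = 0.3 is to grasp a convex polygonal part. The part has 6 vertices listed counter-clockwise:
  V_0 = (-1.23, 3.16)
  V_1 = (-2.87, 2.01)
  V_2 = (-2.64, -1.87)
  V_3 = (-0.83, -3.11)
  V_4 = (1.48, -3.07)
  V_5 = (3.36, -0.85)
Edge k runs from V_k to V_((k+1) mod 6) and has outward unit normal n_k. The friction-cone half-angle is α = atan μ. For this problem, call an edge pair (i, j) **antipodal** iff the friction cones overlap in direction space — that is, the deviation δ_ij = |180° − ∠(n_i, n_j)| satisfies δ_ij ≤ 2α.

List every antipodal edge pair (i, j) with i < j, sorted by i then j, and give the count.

α = atan 0.3 = 16.70°;  2α = 33.40°
n_0 = (-0.5741, +0.8188)
n_1 = (-0.9982, -0.0592)
n_2 = (-0.5652, -0.8250)
n_3 = (+0.0173, -0.9999)
n_4 = (+0.7631, -0.6463)
n_5 = (+0.6579, +0.7531)
  (0,1): δ = 121.65°  ·
  (0,2): δ = 69.45°  ·
  (0,3): δ = 34.05°  ·
  (0,4): δ = 14.70°  ✓
  (0,5): δ = 103.82°  ·
  (1,2): δ = 127.81°  ·
  (1,3): δ = 92.40°  ·
  (1,4): δ = 43.65°  ·
  (1,5): δ = 45.47°  ·
  (2,3): δ = 144.59°  ·
  (2,4): δ = 95.85°  ·
  (2,5): δ = 6.73°  ✓
  (3,4): δ = 131.25°  ·
  (3,5): δ = 42.13°  ·
  (4,5): δ = 90.88°  ·
antipodal pairs: 2

count = 2; pairs: (0,4), (2,5)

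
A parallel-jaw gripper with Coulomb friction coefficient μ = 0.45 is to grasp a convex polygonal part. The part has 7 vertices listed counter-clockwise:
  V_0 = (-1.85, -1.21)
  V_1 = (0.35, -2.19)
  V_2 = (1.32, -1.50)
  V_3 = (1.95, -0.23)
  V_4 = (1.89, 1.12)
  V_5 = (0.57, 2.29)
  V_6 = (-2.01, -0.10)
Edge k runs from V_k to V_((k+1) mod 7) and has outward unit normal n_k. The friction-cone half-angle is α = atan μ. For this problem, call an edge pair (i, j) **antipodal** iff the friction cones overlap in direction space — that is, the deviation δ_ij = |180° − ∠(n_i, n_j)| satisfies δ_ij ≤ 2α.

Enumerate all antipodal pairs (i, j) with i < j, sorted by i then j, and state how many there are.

count = 6; pairs: (0,4), (1,5), (2,5), (2,6), (3,6), (4,6)

α = atan 0.45 = 24.23°;  2α = 48.46°
n_0 = (-0.4069, -0.9135)
n_1 = (+0.5796, -0.8149)
n_2 = (+0.8958, -0.4444)
n_3 = (+0.9990, +0.0444)
n_4 = (+0.6633, +0.7483)
n_5 = (-0.6796, +0.7336)
n_6 = (-0.9898, -0.1427)
  (0,1): δ = 120.56°  ·
  (0,2): δ = 92.37°  ·
  (0,3): δ = 63.44°  ·
  (0,4): δ = 17.54°  ✓
  (0,5): δ = 66.82°  ·
  (0,6): δ = 122.21°  ·
  (1,2): δ = 151.81°  ·
  (1,3): δ = 122.88°  ·
  (1,4): δ = 76.98°  ·
  (1,5): δ = 7.38°  ✓
  (1,6): δ = 62.78°  ·
  (2,3): δ = 151.07°  ·
  (2,4): δ = 105.17°  ·
  (2,5): δ = 20.81°  ✓
  (2,6): δ = 34.59°  ✓
  (3,4): δ = 134.10°  ·
  (3,5): δ = 49.73°  ·
  (3,6): δ = 5.66°  ✓
  (4,5): δ = 95.64°  ·
  (4,6): δ = 40.25°  ✓
  (5,6): δ = 124.61°  ·
antipodal pairs: 6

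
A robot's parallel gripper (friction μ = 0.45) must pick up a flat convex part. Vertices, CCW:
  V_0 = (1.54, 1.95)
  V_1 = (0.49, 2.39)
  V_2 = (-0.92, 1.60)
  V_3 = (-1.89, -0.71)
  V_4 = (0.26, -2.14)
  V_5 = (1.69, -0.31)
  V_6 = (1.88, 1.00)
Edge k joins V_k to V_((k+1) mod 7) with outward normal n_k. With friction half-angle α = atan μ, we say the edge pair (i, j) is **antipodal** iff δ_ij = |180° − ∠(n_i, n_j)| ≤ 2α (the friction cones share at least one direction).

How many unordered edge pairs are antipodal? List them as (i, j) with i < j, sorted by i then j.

α = atan 0.45 = 24.23°;  2α = 48.46°
n_0 = (+0.3865, +0.9223)
n_1 = (-0.4888, +0.8724)
n_2 = (-0.9220, +0.3872)
n_3 = (-0.5538, -0.8326)
n_4 = (+0.7880, -0.6157)
n_5 = (+0.9896, -0.1435)
n_6 = (+0.9415, +0.3370)
  (0,1): δ = 128.00°  ·
  (0,2): δ = 90.04°  ·
  (0,3): δ = 10.89°  ✓
  (0,4): δ = 74.73°  ·
  (0,5): δ = 104.48°  ·
  (0,6): δ = 132.43°  ·
  (1,2): δ = 142.04°  ·
  (1,3): δ = 62.89°  ·
  (1,4): δ = 22.73°  ✓
  (1,5): δ = 52.49°  ·
  (1,6): δ = 80.43°  ·
  (2,3): δ = 100.85°  ·
  (2,4): δ = 15.23°  ✓
  (2,5): δ = 14.53°  ✓
  (2,6): δ = 42.47°  ✓
  (3,4): δ = 94.38°  ·
  (3,5): δ = 64.62°  ·
  (3,6): δ = 36.68°  ✓
  (4,5): δ = 150.25°  ·
  (4,6): δ = 122.30°  ·
  (5,6): δ = 152.06°  ·
antipodal pairs: 6

count = 6; pairs: (0,3), (1,4), (2,4), (2,5), (2,6), (3,6)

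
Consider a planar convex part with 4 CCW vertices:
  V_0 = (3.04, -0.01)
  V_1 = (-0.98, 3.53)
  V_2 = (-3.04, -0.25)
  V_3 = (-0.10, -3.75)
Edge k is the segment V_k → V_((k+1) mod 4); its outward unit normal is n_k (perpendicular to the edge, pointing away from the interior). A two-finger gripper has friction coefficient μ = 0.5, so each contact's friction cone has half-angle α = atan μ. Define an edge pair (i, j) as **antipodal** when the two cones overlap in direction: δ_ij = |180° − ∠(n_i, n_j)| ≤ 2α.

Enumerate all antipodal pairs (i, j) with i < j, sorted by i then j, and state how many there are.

α = atan 0.5 = 26.57°;  2α = 53.13°
n_0 = (+0.6609, +0.7505)
n_1 = (-0.8781, +0.4785)
n_2 = (-0.7657, -0.6432)
n_3 = (+0.7659, -0.6430)
  (0,1): δ = 77.22°  ·
  (0,2): δ = 8.60°  ✓
  (0,3): δ = 91.35°  ·
  (1,2): δ = 111.38°  ·
  (1,3): δ = 11.43°  ✓
  (2,3): δ = 80.05°  ·
antipodal pairs: 2

count = 2; pairs: (0,2), (1,3)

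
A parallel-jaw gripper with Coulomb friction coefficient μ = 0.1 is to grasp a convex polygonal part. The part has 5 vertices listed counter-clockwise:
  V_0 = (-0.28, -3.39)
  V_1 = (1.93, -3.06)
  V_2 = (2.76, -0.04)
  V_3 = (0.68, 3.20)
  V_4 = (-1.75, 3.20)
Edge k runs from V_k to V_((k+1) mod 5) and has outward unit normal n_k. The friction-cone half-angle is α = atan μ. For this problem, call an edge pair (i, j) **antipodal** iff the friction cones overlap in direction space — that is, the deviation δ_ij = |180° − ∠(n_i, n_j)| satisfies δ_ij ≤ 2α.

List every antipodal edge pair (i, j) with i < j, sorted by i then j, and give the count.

count = 1; pairs: (0,3)

α = atan 0.1 = 5.71°;  2α = 11.42°
n_0 = (+0.1477, -0.9890)
n_1 = (+0.9642, -0.2650)
n_2 = (+0.8415, +0.5402)
n_3 = (+0.0000, +1.0000)
n_4 = (-0.9760, -0.2177)
  (0,1): δ = 113.86°  ·
  (0,2): δ = 65.79°  ·
  (0,3): δ = 8.49°  ✓
  (0,4): δ = 94.08°  ·
  (1,2): δ = 131.93°  ·
  (1,3): δ = 74.63°  ·
  (1,4): δ = 27.94°  ·
  (2,3): δ = 122.70°  ·
  (2,4): δ = 20.12°  ·
  (3,4): δ = 77.43°  ·
antipodal pairs: 1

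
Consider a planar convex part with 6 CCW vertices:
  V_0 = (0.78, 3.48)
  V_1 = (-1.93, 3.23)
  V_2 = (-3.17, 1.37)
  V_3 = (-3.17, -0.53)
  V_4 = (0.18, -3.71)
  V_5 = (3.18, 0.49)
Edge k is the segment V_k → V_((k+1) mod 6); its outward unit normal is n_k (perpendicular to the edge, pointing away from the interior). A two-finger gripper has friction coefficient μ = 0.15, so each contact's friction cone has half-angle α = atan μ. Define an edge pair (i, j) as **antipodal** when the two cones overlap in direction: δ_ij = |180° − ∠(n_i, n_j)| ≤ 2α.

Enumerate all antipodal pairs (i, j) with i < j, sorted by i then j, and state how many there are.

count = 2; pairs: (1,4), (3,5)

α = atan 0.15 = 8.53°;  2α = 17.06°
n_0 = (-0.0919, +0.9958)
n_1 = (-0.8321, +0.5547)
n_2 = (-1.0000, -0.0000)
n_3 = (-0.6885, -0.7253)
n_4 = (+0.8137, -0.5812)
n_5 = (+0.7798, +0.6260)
  (0,1): δ = 128.96°  ·
  (0,2): δ = 95.27°  ·
  (0,3): δ = 48.78°  ·
  (0,4): δ = 49.19°  ·
  (0,5): δ = 123.48°  ·
  (1,2): δ = 146.31°  ·
  (1,3): δ = 99.82°  ·
  (1,4): δ = 1.85°  ✓
  (1,5): δ = 72.44°  ·
  (2,3): δ = 133.51°  ·
  (2,4): δ = 35.54°  ·
  (2,5): δ = 38.75°  ·
  (3,4): δ = 82.03°  ·
  (3,5): δ = 7.74°  ✓
  (4,5): δ = 105.71°  ·
antipodal pairs: 2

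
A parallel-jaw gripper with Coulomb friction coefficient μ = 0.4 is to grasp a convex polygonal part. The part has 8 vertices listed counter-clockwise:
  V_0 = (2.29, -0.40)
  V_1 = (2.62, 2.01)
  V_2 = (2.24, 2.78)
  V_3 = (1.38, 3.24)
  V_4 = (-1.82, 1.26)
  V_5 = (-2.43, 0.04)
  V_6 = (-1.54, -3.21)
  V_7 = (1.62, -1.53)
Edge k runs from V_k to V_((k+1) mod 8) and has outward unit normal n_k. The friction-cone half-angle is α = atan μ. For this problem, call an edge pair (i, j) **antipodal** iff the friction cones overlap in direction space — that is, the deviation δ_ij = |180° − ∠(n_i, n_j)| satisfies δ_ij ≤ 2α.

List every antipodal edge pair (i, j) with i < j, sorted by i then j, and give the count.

count = 7; pairs: (0,4), (0,5), (1,5), (3,6), (3,7), (4,6), (4,7)

α = atan 0.4 = 21.80°;  2α = 43.60°
n_0 = (+0.9908, -0.1357)
n_1 = (+0.8967, +0.4425)
n_2 = (+0.4717, +0.8818)
n_3 = (-0.5262, +0.8504)
n_4 = (-0.8944, +0.4472)
n_5 = (-0.9645, -0.2641)
n_6 = (+0.4694, -0.8830)
n_7 = (+0.8602, -0.5100)
  (0,1): δ = 145.94°  ·
  (0,2): δ = 110.34°  ·
  (0,3): δ = 50.46°  ·
  (0,4): δ = 18.77°  ✓
  (0,5): δ = 23.11°  ✓
  (0,6): δ = 125.79°  ·
  (0,7): δ = 157.13°  ·
  (1,2): δ = 144.41°  ·
  (1,3): δ = 84.52°  ·
  (1,4): δ = 52.83°  ·
  (1,5): δ = 10.95°  ✓
  (1,6): δ = 91.73°  ·
  (1,7): δ = 123.07°  ·
  (2,3): δ = 120.11°  ·
  (2,4): δ = 88.42°  ·
  (2,5): δ = 46.54°  ·
  (2,6): δ = 56.14°  ·
  (2,7): δ = 87.48°  ·
  (3,4): δ = 148.31°  ·
  (3,5): δ = 106.43°  ·
  (3,6): δ = 3.75°  ✓
  (3,7): δ = 27.59°  ✓
  (4,5): δ = 138.12°  ·
  (4,6): δ = 35.44°  ✓
  (4,7): δ = 4.10°  ✓
  (5,6): δ = 77.32°  ·
  (5,7): δ = 45.98°  ·
  (6,7): δ = 148.66°  ·
antipodal pairs: 7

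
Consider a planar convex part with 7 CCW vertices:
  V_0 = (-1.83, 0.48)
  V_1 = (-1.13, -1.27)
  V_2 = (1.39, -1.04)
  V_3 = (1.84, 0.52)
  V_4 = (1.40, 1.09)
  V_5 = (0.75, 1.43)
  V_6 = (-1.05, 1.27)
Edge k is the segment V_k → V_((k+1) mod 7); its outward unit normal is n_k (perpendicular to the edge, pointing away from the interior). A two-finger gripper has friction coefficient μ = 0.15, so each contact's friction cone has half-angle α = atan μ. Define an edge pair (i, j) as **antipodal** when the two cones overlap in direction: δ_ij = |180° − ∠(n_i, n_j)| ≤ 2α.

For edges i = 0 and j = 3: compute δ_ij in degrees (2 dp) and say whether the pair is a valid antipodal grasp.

δ = 15.86°, valid

α = atan 0.15 = 8.53°;  2α = 17.06°
edge 0: e_0 = (+0.70, -1.75);  n_0 = (-0.9285, -0.3714)
edge 3: e_3 = (-0.44, +0.57);  n_3 = (+0.7916, +0.6111)
∠(n_0, n_3) = 164.14°
δ = |180° − 164.14°| = 15.86°
15.86° ≤ 2α = 17.06°  →  valid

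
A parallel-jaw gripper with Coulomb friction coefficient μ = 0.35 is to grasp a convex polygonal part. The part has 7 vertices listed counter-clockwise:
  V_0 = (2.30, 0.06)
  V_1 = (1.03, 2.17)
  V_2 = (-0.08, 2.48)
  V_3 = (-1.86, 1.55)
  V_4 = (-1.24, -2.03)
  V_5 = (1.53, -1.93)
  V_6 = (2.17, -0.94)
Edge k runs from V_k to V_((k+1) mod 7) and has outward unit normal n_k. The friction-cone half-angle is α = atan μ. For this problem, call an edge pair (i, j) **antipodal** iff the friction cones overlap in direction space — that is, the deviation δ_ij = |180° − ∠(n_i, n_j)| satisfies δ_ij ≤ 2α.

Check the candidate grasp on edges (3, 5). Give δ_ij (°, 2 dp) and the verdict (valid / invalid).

α = atan 0.35 = 19.29°;  2α = 38.58°
edge 3: e_3 = (+0.62, -3.58);  n_3 = (-0.9853, -0.1706)
edge 5: e_5 = (+0.64, +0.99);  n_5 = (+0.8398, -0.5429)
∠(n_3, n_5) = 137.29°
δ = |180° − 137.29°| = 42.71°
42.71° > 2α = 38.58°  →  invalid

δ = 42.71°, invalid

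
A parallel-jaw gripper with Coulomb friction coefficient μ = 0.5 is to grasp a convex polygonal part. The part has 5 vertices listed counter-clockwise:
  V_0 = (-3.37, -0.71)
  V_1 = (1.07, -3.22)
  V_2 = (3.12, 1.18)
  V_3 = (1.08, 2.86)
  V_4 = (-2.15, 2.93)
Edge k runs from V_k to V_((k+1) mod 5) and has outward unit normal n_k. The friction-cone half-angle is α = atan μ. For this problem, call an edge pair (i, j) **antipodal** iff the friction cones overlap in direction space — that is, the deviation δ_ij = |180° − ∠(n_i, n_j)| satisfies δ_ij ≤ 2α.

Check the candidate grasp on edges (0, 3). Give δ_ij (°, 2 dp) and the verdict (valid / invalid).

δ = 28.24°, valid

α = atan 0.5 = 26.57°;  2α = 53.13°
edge 0: e_0 = (+4.44, -2.51);  n_0 = (-0.4921, -0.8705)
edge 3: e_3 = (-3.23, +0.07);  n_3 = (+0.0217, +0.9998)
∠(n_0, n_3) = 151.76°
δ = |180° − 151.76°| = 28.24°
28.24° ≤ 2α = 53.13°  →  valid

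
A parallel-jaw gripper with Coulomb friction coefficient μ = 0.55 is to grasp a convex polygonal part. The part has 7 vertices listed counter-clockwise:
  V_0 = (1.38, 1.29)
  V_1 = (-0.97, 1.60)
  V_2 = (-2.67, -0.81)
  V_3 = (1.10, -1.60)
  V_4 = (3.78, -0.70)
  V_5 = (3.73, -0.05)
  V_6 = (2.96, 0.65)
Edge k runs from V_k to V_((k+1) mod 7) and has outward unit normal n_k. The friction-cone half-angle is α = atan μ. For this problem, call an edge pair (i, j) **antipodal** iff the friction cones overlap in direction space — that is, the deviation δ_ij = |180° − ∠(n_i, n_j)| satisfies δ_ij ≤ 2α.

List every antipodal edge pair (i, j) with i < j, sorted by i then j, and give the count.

count = 7; pairs: (0,2), (0,3), (1,3), (1,4), (2,5), (2,6), (3,6)

α = atan 0.55 = 28.81°;  2α = 57.62°
n_0 = (+0.1308, +0.9914)
n_1 = (-0.8172, +0.5764)
n_2 = (-0.2051, -0.9787)
n_3 = (+0.3183, -0.9480)
n_4 = (+0.9971, +0.0767)
n_5 = (+0.6727, +0.7399)
n_6 = (+0.3754, +0.9268)
  (0,1): δ = 117.68°  ·
  (0,2): δ = 4.32°  ✓
  (0,3): δ = 26.08°  ✓
  (0,4): δ = 101.91°  ·
  (0,5): δ = 145.24°  ·
  (0,6): δ = 165.46°  ·
  (1,2): δ = 66.64°  ·
  (1,3): δ = 36.24°  ✓
  (1,4): δ = 39.60°  ✓
  (1,5): δ = 82.93°  ·
  (1,6): δ = 103.15°  ·
  (2,3): δ = 149.60°  ·
  (2,4): δ = 73.77°  ·
  (2,5): δ = 30.44°  ✓
  (2,6): δ = 10.22°  ✓
  (3,4): δ = 104.16°  ·
  (3,5): δ = 60.84°  ·
  (3,6): δ = 40.61°  ✓
  (4,5): δ = 136.67°  ·
  (4,6): δ = 116.45°  ·
  (5,6): δ = 159.78°  ·
antipodal pairs: 7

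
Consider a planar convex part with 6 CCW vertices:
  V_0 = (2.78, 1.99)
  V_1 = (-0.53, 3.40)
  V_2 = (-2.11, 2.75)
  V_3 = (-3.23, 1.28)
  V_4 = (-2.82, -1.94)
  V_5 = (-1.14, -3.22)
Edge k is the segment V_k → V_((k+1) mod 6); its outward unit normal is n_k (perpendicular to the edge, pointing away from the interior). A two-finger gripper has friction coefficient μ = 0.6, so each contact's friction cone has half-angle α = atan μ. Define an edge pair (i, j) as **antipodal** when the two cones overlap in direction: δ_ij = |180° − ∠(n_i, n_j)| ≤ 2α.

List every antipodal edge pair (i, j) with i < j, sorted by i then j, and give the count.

α = atan 0.6 = 30.96°;  2α = 61.93°
n_0 = (+0.3919, +0.9200)
n_1 = (-0.3805, +0.9248)
n_2 = (-0.7954, +0.6060)
n_3 = (-0.9920, -0.1263)
n_4 = (-0.6060, -0.7954)
n_5 = (+0.7991, -0.6012)
  (0,1): δ = 134.56°  ·
  (0,2): δ = 104.23°  ·
  (0,3): δ = 59.67°  ✓
  (0,4): δ = 14.23°  ✓
  (0,5): δ = 76.12°  ·
  (1,2): δ = 149.67°  ·
  (1,3): δ = 105.11°  ·
  (1,4): δ = 59.67°  ✓
  (1,5): δ = 30.68°  ✓
  (2,3): δ = 135.44°  ·
  (2,4): δ = 90.00°  ·
  (2,5): δ = 0.35°  ✓
  (3,4): δ = 134.56°  ·
  (3,5): δ = 44.21°  ✓
  (4,5): δ = 89.65°  ·
antipodal pairs: 6

count = 6; pairs: (0,3), (0,4), (1,4), (1,5), (2,5), (3,5)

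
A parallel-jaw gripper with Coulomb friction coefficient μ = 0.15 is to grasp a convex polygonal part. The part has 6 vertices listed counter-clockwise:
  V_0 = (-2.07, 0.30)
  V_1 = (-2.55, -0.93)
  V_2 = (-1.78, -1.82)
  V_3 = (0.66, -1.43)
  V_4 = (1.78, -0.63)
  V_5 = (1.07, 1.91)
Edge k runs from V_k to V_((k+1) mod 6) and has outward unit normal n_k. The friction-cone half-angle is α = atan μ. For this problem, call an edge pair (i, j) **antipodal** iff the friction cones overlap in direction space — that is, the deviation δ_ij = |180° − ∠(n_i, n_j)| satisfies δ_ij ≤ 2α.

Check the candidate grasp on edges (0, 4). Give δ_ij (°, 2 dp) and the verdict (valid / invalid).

α = atan 0.15 = 8.53°;  2α = 17.06°
edge 0: e_0 = (-0.48, -1.23);  n_0 = (-0.9316, +0.3635)
edge 4: e_4 = (-0.71, +2.54);  n_4 = (+0.9631, +0.2692)
∠(n_0, n_4) = 143.06°
δ = |180° − 143.06°| = 36.94°
36.94° > 2α = 17.06°  →  invalid

δ = 36.94°, invalid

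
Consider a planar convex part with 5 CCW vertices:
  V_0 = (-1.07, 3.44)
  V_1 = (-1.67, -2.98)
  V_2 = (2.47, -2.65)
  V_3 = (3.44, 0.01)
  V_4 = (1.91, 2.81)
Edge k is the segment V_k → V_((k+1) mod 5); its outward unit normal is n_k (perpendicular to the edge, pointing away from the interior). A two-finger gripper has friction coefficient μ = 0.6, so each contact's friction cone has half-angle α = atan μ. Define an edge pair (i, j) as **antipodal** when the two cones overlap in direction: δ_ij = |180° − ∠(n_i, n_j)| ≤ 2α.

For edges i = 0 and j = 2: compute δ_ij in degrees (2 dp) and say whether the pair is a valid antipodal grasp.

δ = 14.70°, valid

α = atan 0.6 = 30.96°;  2α = 61.93°
edge 0: e_0 = (-0.60, -6.42);  n_0 = (-0.9957, +0.0931)
edge 2: e_2 = (+0.97, +2.66);  n_2 = (+0.9395, -0.3426)
∠(n_0, n_2) = 165.30°
δ = |180° − 165.30°| = 14.70°
14.70° ≤ 2α = 61.93°  →  valid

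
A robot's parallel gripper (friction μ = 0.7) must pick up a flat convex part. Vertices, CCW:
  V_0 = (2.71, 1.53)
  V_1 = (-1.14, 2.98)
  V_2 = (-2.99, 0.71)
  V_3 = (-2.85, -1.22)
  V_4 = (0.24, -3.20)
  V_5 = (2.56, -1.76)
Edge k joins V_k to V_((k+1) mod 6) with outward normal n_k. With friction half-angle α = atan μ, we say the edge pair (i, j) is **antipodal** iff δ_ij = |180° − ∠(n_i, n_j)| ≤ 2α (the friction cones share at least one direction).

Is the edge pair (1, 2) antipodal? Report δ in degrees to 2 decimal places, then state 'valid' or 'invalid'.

δ = 136.67°, invalid

α = atan 0.7 = 34.99°;  2α = 69.98°
edge 1: e_1 = (-1.85, -2.27);  n_1 = (-0.7752, +0.6317)
edge 2: e_2 = (+0.14, -1.93);  n_2 = (-0.9974, -0.0723)
∠(n_1, n_2) = 43.33°
δ = |180° − 43.33°| = 136.67°
136.67° > 2α = 69.98°  →  invalid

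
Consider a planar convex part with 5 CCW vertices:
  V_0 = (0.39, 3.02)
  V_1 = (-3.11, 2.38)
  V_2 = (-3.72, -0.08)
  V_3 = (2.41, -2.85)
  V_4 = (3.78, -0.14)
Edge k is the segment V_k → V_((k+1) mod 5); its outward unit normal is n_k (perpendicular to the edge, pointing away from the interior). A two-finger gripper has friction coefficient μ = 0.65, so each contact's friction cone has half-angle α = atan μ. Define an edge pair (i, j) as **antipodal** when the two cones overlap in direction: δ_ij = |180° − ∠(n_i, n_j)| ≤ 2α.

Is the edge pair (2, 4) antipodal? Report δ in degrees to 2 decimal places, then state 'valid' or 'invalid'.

α = atan 0.65 = 33.02°;  2α = 66.05°
edge 2: e_2 = (+6.13, -2.77);  n_2 = (-0.4118, -0.9113)
edge 4: e_4 = (-3.39, +3.16);  n_4 = (+0.6819, +0.7315)
∠(n_2, n_4) = 161.33°
δ = |180° − 161.33°| = 18.67°
18.67° ≤ 2α = 66.05°  →  valid

δ = 18.67°, valid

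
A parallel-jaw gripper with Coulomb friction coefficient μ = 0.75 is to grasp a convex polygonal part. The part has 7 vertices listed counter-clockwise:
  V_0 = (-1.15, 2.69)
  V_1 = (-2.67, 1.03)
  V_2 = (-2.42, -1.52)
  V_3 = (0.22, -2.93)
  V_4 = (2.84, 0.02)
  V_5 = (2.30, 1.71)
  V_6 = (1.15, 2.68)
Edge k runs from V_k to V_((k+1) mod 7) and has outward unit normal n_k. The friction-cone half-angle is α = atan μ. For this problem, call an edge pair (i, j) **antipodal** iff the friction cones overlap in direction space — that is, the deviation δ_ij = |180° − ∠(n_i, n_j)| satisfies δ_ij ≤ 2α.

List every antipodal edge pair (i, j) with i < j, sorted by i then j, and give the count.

count = 9; pairs: (0,3), (0,4), (1,3), (1,4), (1,5), (2,4), (2,5), (2,6), (3,6)

α = atan 0.75 = 36.87°;  2α = 73.74°
n_0 = (-0.7375, +0.6753)
n_1 = (-0.9952, -0.0976)
n_2 = (-0.4711, -0.8821)
n_3 = (+0.7477, -0.6640)
n_4 = (+0.9526, +0.3044)
n_5 = (+0.6447, +0.7644)
n_6 = (+0.0043, +1.0000)
  (0,1): δ = 131.92°  ·
  (0,2): δ = 75.63°  ·
  (0,3): δ = 0.87°  ✓
  (0,4): δ = 60.20°  ✓
  (0,5): δ = 92.33°  ·
  (0,6): δ = 132.23°  ·
  (1,2): δ = 123.71°  ·
  (1,3): δ = 47.21°  ✓
  (1,4): δ = 12.12°  ✓
  (1,5): δ = 44.25°  ✓
  (1,6): δ = 84.15°  ·
  (2,3): δ = 103.50°  ·
  (2,4): δ = 44.17°  ✓
  (2,5): δ = 12.04°  ✓
  (2,6): δ = 27.86°  ✓
  (3,4): δ = 120.67°  ·
  (3,5): δ = 88.54°  ·
  (3,6): δ = 48.64°  ✓
  (4,5): δ = 147.87°  ·
  (4,6): δ = 107.97°  ·
  (5,6): δ = 140.10°  ·
antipodal pairs: 9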